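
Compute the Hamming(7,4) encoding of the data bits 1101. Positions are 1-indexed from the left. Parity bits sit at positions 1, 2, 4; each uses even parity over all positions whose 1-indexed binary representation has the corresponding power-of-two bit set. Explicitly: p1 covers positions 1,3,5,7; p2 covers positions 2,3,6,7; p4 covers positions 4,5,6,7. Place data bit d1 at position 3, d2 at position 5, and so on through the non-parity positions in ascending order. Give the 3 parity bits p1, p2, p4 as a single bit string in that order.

100

Place data bits at non-power-of-two positions: b3=1, b5=1, b6=0, b7=1.
p1 = XOR of data positions {3,5,7} = 1⊕1⊕1 = 1
p2 = XOR of data positions {3,6,7} = 1⊕0⊕1 = 0
p4 = XOR of data positions {5,6,7} = 1⊕0⊕1 = 0
Parity bits p1,p2,p4 = 100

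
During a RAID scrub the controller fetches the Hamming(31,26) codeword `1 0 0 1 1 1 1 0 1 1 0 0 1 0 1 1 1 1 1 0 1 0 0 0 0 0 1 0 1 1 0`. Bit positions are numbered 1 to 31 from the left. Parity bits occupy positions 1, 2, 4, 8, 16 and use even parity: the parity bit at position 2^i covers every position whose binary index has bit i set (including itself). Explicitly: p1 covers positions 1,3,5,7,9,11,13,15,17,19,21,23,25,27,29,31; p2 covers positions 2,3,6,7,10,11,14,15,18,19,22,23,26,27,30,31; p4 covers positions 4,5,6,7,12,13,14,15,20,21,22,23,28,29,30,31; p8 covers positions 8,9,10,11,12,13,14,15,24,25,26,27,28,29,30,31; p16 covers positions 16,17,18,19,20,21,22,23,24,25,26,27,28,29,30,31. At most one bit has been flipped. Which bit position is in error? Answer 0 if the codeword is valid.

13

s1: b1⊕b3⊕b5⊕b7⊕b9⊕b11⊕b13⊕b15⊕b17⊕b19⊕b21⊕b23⊕b25⊕b27⊕b29⊕b31 = 1⊕0⊕1⊕1⊕1⊕0⊕1⊕1⊕1⊕1⊕1⊕0⊕0⊕1⊕1⊕0 = 1
s2: b2⊕b3⊕b6⊕b7⊕b10⊕b11⊕b14⊕b15⊕b18⊕b19⊕b22⊕b23⊕b26⊕b27⊕b30⊕b31 = 0⊕0⊕1⊕1⊕1⊕0⊕0⊕1⊕1⊕1⊕0⊕0⊕0⊕1⊕1⊕0 = 0
s4: b4⊕b5⊕b6⊕b7⊕b12⊕b13⊕b14⊕b15⊕b20⊕b21⊕b22⊕b23⊕b28⊕b29⊕b30⊕b31 = 1⊕1⊕1⊕1⊕0⊕1⊕0⊕1⊕0⊕1⊕0⊕0⊕0⊕1⊕1⊕0 = 1
s8: b8⊕b9⊕b10⊕b11⊕b12⊕b13⊕b14⊕b15⊕b24⊕b25⊕b26⊕b27⊕b28⊕b29⊕b30⊕b31 = 0⊕1⊕1⊕0⊕0⊕1⊕0⊕1⊕0⊕0⊕0⊕1⊕0⊕1⊕1⊕0 = 1
s16: b16⊕b17⊕b18⊕b19⊕b20⊕b21⊕b22⊕b23⊕b24⊕b25⊕b26⊕b27⊕b28⊕b29⊕b30⊕b31 = 1⊕1⊕1⊕1⊕0⊕1⊕0⊕0⊕0⊕0⊕0⊕1⊕0⊕1⊕1⊕0 = 0
Syndrome (s16...s1) = 01101 → position 13.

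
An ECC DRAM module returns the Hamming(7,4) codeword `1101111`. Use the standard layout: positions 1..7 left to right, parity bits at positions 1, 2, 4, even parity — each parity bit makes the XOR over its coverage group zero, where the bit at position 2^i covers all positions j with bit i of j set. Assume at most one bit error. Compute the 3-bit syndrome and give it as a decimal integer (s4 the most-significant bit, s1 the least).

s1: b1⊕b3⊕b5⊕b7 = 1⊕0⊕1⊕1 = 1
s2: b2⊕b3⊕b6⊕b7 = 1⊕0⊕1⊕1 = 1
s4: b4⊕b5⊕b6⊕b7 = 1⊕1⊕1⊕1 = 0
Syndrome (s4...s1) = 011 → position 3.

3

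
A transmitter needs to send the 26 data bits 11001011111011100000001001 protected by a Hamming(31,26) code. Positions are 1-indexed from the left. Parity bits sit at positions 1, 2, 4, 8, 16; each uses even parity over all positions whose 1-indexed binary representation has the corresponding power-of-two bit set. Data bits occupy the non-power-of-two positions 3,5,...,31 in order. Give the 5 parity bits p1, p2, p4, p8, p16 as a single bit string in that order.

01001

Place data bits at non-power-of-two positions: b3=1, b5=1, b6=0, b7=0, b9=1, b10=0, b11=1, b12=1, b13=1, b14=1, b15=1, b17=0, b18=1, b19=1, b20=1, b21=0, b22=0, b23=0, b24=0, b25=0, b26=0, b27=0, b28=1, b29=0, b30=0, b31=1.
p1 = XOR of data positions {3,5,7,9,11,13,15,17,19,21,23,25,27,29,31} = 1⊕1⊕0⊕1⊕1⊕1⊕1⊕0⊕1⊕0⊕0⊕0⊕0⊕0⊕1 = 0
p2 = XOR of data positions {3,6,7,10,11,14,15,18,19,22,23,26,27,30,31} = 1⊕0⊕0⊕0⊕1⊕1⊕1⊕1⊕1⊕0⊕0⊕0⊕0⊕0⊕1 = 1
p4 = XOR of data positions {5,6,7,12,13,14,15,20,21,22,23,28,29,30,31} = 1⊕0⊕0⊕1⊕1⊕1⊕1⊕1⊕0⊕0⊕0⊕1⊕0⊕0⊕1 = 0
p8 = XOR of data positions {9,10,11,12,13,14,15,24,25,26,27,28,29,30,31} = 1⊕0⊕1⊕1⊕1⊕1⊕1⊕0⊕0⊕0⊕0⊕1⊕0⊕0⊕1 = 0
p16 = XOR of data positions {17,18,19,20,21,22,23,24,25,26,27,28,29,30,31} = 0⊕1⊕1⊕1⊕0⊕0⊕0⊕0⊕0⊕0⊕0⊕1⊕0⊕0⊕1 = 1
Parity bits p1,p2,p4,p8,p16 = 01001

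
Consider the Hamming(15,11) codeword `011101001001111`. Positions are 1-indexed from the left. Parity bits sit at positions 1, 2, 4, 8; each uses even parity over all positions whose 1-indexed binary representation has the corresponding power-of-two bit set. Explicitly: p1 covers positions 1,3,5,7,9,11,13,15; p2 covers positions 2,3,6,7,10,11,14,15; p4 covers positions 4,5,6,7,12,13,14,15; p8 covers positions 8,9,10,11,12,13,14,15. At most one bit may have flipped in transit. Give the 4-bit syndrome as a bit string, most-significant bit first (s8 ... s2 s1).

s1: b1⊕b3⊕b5⊕b7⊕b9⊕b11⊕b13⊕b15 = 0⊕1⊕0⊕0⊕1⊕0⊕1⊕1 = 0
s2: b2⊕b3⊕b6⊕b7⊕b10⊕b11⊕b14⊕b15 = 1⊕1⊕1⊕0⊕0⊕0⊕1⊕1 = 1
s4: b4⊕b5⊕b6⊕b7⊕b12⊕b13⊕b14⊕b15 = 1⊕0⊕1⊕0⊕1⊕1⊕1⊕1 = 0
s8: b8⊕b9⊕b10⊕b11⊕b12⊕b13⊕b14⊕b15 = 0⊕1⊕0⊕0⊕1⊕1⊕1⊕1 = 1
Syndrome (s8...s1) = 1010 → position 10.

1010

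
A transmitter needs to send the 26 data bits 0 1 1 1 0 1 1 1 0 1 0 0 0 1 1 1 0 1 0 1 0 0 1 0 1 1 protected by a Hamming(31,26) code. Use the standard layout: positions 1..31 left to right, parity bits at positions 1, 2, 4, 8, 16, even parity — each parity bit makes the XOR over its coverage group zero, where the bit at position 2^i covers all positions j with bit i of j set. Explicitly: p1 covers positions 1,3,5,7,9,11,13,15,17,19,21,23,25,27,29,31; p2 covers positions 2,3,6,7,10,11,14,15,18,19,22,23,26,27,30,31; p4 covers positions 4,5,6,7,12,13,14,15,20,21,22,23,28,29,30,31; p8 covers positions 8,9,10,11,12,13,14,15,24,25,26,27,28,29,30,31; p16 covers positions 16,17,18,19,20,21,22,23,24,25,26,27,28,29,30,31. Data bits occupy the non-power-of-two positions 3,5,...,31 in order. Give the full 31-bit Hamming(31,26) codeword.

0101111001110100001110101001011

Place data bits at non-power-of-two positions: b3=0, b5=1, b6=1, b7=1, b9=0, b10=1, b11=1, b12=1, b13=0, b14=1, b15=0, b17=0, b18=0, b19=1, b20=1, b21=1, b22=0, b23=1, b24=0, b25=1, b26=0, b27=0, b28=1, b29=0, b30=1, b31=1.
p1 = XOR of data positions {3,5,7,9,11,13,15,17,19,21,23,25,27,29,31} = 0⊕1⊕1⊕0⊕1⊕0⊕0⊕0⊕1⊕1⊕1⊕1⊕0⊕0⊕1 = 0
p2 = XOR of data positions {3,6,7,10,11,14,15,18,19,22,23,26,27,30,31} = 0⊕1⊕1⊕1⊕1⊕1⊕0⊕0⊕1⊕0⊕1⊕0⊕0⊕1⊕1 = 1
p4 = XOR of data positions {5,6,7,12,13,14,15,20,21,22,23,28,29,30,31} = 1⊕1⊕1⊕1⊕0⊕1⊕0⊕1⊕1⊕0⊕1⊕1⊕0⊕1⊕1 = 1
p8 = XOR of data positions {9,10,11,12,13,14,15,24,25,26,27,28,29,30,31} = 0⊕1⊕1⊕1⊕0⊕1⊕0⊕0⊕1⊕0⊕0⊕1⊕0⊕1⊕1 = 0
p16 = XOR of data positions {17,18,19,20,21,22,23,24,25,26,27,28,29,30,31} = 0⊕0⊕1⊕1⊕1⊕0⊕1⊕0⊕1⊕0⊕0⊕1⊕0⊕1⊕1 = 0
Codeword b1..b31 = 0101111001110100001110101001011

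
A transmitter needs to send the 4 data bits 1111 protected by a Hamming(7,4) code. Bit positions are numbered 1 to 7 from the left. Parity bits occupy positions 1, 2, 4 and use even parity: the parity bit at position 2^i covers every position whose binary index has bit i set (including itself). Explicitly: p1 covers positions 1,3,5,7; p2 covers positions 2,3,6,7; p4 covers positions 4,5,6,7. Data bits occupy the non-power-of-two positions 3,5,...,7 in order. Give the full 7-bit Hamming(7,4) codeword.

Place data bits at non-power-of-two positions: b3=1, b5=1, b6=1, b7=1.
p1 = XOR of data positions {3,5,7} = 1⊕1⊕1 = 1
p2 = XOR of data positions {3,6,7} = 1⊕1⊕1 = 1
p4 = XOR of data positions {5,6,7} = 1⊕1⊕1 = 1
Codeword b1..b7 = 1111111

1111111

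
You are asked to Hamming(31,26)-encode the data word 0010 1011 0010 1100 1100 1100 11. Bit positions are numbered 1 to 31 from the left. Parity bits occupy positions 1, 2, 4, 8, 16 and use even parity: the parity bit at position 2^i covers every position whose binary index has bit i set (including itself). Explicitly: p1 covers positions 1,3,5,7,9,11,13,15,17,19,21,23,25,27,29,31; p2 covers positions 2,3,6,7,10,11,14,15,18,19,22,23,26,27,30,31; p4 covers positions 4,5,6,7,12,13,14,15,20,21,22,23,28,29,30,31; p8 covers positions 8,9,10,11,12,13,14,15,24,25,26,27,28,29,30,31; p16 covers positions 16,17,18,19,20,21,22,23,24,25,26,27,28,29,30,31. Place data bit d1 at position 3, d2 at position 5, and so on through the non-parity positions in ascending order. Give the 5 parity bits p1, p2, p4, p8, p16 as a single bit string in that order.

Place data bits at non-power-of-two positions: b3=0, b5=0, b6=1, b7=0, b9=1, b10=0, b11=1, b12=1, b13=0, b14=0, b15=1, b17=0, b18=1, b19=1, b20=0, b21=0, b22=1, b23=1, b24=0, b25=0, b26=1, b27=1, b28=0, b29=0, b30=1, b31=1.
p1 = XOR of data positions {3,5,7,9,11,13,15,17,19,21,23,25,27,29,31} = 0⊕0⊕0⊕1⊕1⊕0⊕1⊕0⊕1⊕0⊕1⊕0⊕1⊕0⊕1 = 1
p2 = XOR of data positions {3,6,7,10,11,14,15,18,19,22,23,26,27,30,31} = 0⊕1⊕0⊕0⊕1⊕0⊕1⊕1⊕1⊕1⊕1⊕1⊕1⊕1⊕1 = 1
p4 = XOR of data positions {5,6,7,12,13,14,15,20,21,22,23,28,29,30,31} = 0⊕1⊕0⊕1⊕0⊕0⊕1⊕0⊕0⊕1⊕1⊕0⊕0⊕1⊕1 = 1
p8 = XOR of data positions {9,10,11,12,13,14,15,24,25,26,27,28,29,30,31} = 1⊕0⊕1⊕1⊕0⊕0⊕1⊕0⊕0⊕1⊕1⊕0⊕0⊕1⊕1 = 0
p16 = XOR of data positions {17,18,19,20,21,22,23,24,25,26,27,28,29,30,31} = 0⊕1⊕1⊕0⊕0⊕1⊕1⊕0⊕0⊕1⊕1⊕0⊕0⊕1⊕1 = 0
Parity bits p1,p2,p4,p8,p16 = 11100

11100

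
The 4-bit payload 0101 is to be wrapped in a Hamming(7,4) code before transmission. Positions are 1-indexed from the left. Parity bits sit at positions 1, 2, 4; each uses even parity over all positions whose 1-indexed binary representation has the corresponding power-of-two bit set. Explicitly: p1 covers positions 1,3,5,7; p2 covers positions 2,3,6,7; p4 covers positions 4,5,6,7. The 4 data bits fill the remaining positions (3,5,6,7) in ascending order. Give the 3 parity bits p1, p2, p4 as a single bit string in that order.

010

Place data bits at non-power-of-two positions: b3=0, b5=1, b6=0, b7=1.
p1 = XOR of data positions {3,5,7} = 0⊕1⊕1 = 0
p2 = XOR of data positions {3,6,7} = 0⊕0⊕1 = 1
p4 = XOR of data positions {5,6,7} = 1⊕0⊕1 = 0
Parity bits p1,p2,p4 = 010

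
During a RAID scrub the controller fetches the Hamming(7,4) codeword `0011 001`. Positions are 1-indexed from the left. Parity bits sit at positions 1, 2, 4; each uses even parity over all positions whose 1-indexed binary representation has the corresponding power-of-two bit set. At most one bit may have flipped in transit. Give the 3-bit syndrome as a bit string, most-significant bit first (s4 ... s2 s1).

000

s1: b1⊕b3⊕b5⊕b7 = 0⊕1⊕0⊕1 = 0
s2: b2⊕b3⊕b6⊕b7 = 0⊕1⊕0⊕1 = 0
s4: b4⊕b5⊕b6⊕b7 = 1⊕0⊕0⊕1 = 0
Syndrome (s4...s1) = 000 → position 0 (no error).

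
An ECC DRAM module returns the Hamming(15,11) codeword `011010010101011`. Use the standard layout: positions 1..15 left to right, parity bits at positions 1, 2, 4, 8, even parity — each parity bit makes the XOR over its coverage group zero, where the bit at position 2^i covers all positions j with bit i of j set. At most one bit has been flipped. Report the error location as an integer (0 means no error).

s1: b1⊕b3⊕b5⊕b7⊕b9⊕b11⊕b13⊕b15 = 0⊕1⊕1⊕0⊕0⊕0⊕0⊕1 = 1
s2: b2⊕b3⊕b6⊕b7⊕b10⊕b11⊕b14⊕b15 = 1⊕1⊕0⊕0⊕1⊕0⊕1⊕1 = 1
s4: b4⊕b5⊕b6⊕b7⊕b12⊕b13⊕b14⊕b15 = 0⊕1⊕0⊕0⊕1⊕0⊕1⊕1 = 0
s8: b8⊕b9⊕b10⊕b11⊕b12⊕b13⊕b14⊕b15 = 1⊕0⊕1⊕0⊕1⊕0⊕1⊕1 = 1
Syndrome (s8...s1) = 1011 → position 11.

11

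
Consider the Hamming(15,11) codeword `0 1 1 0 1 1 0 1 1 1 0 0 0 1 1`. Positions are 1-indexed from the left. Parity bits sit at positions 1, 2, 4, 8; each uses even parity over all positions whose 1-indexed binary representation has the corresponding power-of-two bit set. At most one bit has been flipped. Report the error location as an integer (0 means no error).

8

s1: b1⊕b3⊕b5⊕b7⊕b9⊕b11⊕b13⊕b15 = 0⊕1⊕1⊕0⊕1⊕0⊕0⊕1 = 0
s2: b2⊕b3⊕b6⊕b7⊕b10⊕b11⊕b14⊕b15 = 1⊕1⊕1⊕0⊕1⊕0⊕1⊕1 = 0
s4: b4⊕b5⊕b6⊕b7⊕b12⊕b13⊕b14⊕b15 = 0⊕1⊕1⊕0⊕0⊕0⊕1⊕1 = 0
s8: b8⊕b9⊕b10⊕b11⊕b12⊕b13⊕b14⊕b15 = 1⊕1⊕1⊕0⊕0⊕0⊕1⊕1 = 1
Syndrome (s8...s1) = 1000 → position 8.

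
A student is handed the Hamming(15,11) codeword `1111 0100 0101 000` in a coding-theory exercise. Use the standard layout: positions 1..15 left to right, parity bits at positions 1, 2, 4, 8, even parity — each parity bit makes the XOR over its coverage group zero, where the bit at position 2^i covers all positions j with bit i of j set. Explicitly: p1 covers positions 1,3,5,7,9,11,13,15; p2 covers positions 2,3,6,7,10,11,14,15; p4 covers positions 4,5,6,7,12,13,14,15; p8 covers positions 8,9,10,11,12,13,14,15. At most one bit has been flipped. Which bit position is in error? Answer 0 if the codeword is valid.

4

s1: b1⊕b3⊕b5⊕b7⊕b9⊕b11⊕b13⊕b15 = 1⊕1⊕0⊕0⊕0⊕0⊕0⊕0 = 0
s2: b2⊕b3⊕b6⊕b7⊕b10⊕b11⊕b14⊕b15 = 1⊕1⊕1⊕0⊕1⊕0⊕0⊕0 = 0
s4: b4⊕b5⊕b6⊕b7⊕b12⊕b13⊕b14⊕b15 = 1⊕0⊕1⊕0⊕1⊕0⊕0⊕0 = 1
s8: b8⊕b9⊕b10⊕b11⊕b12⊕b13⊕b14⊕b15 = 0⊕0⊕1⊕0⊕1⊕0⊕0⊕0 = 0
Syndrome (s8...s1) = 0100 → position 4.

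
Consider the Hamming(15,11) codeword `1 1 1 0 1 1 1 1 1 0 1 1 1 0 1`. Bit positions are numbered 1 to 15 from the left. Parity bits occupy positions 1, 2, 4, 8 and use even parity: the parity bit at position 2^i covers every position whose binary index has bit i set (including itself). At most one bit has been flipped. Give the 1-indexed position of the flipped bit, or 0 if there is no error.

s1: b1⊕b3⊕b5⊕b7⊕b9⊕b11⊕b13⊕b15 = 1⊕1⊕1⊕1⊕1⊕1⊕1⊕1 = 0
s2: b2⊕b3⊕b6⊕b7⊕b10⊕b11⊕b14⊕b15 = 1⊕1⊕1⊕1⊕0⊕1⊕0⊕1 = 0
s4: b4⊕b5⊕b6⊕b7⊕b12⊕b13⊕b14⊕b15 = 0⊕1⊕1⊕1⊕1⊕1⊕0⊕1 = 0
s8: b8⊕b9⊕b10⊕b11⊕b12⊕b13⊕b14⊕b15 = 1⊕1⊕0⊕1⊕1⊕1⊕0⊕1 = 0
Syndrome (s8...s1) = 0000 → position 0 (no error).

0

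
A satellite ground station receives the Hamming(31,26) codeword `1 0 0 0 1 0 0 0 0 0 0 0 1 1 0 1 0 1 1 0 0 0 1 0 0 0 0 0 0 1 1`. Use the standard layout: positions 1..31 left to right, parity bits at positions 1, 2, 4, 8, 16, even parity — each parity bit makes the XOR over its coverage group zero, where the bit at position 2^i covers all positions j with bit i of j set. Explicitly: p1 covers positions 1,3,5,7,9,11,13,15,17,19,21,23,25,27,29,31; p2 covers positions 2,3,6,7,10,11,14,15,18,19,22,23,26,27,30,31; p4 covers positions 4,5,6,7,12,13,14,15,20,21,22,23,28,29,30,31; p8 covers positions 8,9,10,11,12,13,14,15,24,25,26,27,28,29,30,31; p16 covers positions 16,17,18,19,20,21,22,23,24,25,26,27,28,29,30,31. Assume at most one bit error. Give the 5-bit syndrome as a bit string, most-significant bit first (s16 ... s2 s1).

s1: b1⊕b3⊕b5⊕b7⊕b9⊕b11⊕b13⊕b15⊕b17⊕b19⊕b21⊕b23⊕b25⊕b27⊕b29⊕b31 = 1⊕0⊕1⊕0⊕0⊕0⊕1⊕0⊕0⊕1⊕0⊕1⊕0⊕0⊕0⊕1 = 0
s2: b2⊕b3⊕b6⊕b7⊕b10⊕b11⊕b14⊕b15⊕b18⊕b19⊕b22⊕b23⊕b26⊕b27⊕b30⊕b31 = 0⊕0⊕0⊕0⊕0⊕0⊕1⊕0⊕1⊕1⊕0⊕1⊕0⊕0⊕1⊕1 = 0
s4: b4⊕b5⊕b6⊕b7⊕b12⊕b13⊕b14⊕b15⊕b20⊕b21⊕b22⊕b23⊕b28⊕b29⊕b30⊕b31 = 0⊕1⊕0⊕0⊕0⊕1⊕1⊕0⊕0⊕0⊕0⊕1⊕0⊕0⊕1⊕1 = 0
s8: b8⊕b9⊕b10⊕b11⊕b12⊕b13⊕b14⊕b15⊕b24⊕b25⊕b26⊕b27⊕b28⊕b29⊕b30⊕b31 = 0⊕0⊕0⊕0⊕0⊕1⊕1⊕0⊕0⊕0⊕0⊕0⊕0⊕0⊕1⊕1 = 0
s16: b16⊕b17⊕b18⊕b19⊕b20⊕b21⊕b22⊕b23⊕b24⊕b25⊕b26⊕b27⊕b28⊕b29⊕b30⊕b31 = 1⊕0⊕1⊕1⊕0⊕0⊕0⊕1⊕0⊕0⊕0⊕0⊕0⊕0⊕1⊕1 = 0
Syndrome (s16...s1) = 00000 → position 0 (no error).

00000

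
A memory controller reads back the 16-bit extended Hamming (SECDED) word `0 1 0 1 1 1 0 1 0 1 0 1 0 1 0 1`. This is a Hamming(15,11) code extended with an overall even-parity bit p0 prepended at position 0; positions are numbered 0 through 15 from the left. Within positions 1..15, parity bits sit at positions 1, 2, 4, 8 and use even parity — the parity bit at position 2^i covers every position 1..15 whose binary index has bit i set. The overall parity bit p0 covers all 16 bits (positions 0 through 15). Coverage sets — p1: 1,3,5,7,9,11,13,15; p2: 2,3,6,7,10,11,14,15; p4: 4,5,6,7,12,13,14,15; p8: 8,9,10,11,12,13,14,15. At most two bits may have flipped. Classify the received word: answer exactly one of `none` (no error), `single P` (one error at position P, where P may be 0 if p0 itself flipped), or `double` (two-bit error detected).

single 4

s1: b1⊕b3⊕b5⊕b7⊕b9⊕b11⊕b13⊕b15 = 1⊕1⊕1⊕1⊕1⊕1⊕1⊕1 = 0
s2: b2⊕b3⊕b6⊕b7⊕b10⊕b11⊕b14⊕b15 = 0⊕1⊕0⊕1⊕0⊕1⊕0⊕1 = 0
s4: b4⊕b5⊕b6⊕b7⊕b12⊕b13⊕b14⊕b15 = 1⊕1⊕0⊕1⊕0⊕1⊕0⊕1 = 1
s8: b8⊕b9⊕b10⊕b11⊕b12⊕b13⊕b14⊕b15 = 0⊕1⊕0⊕1⊕0⊕1⊕0⊕1 = 0
Syndrome (s8...s1) = 0100 → position 4.
Overall parity (XOR of all 16 bits, including p0): 0⊕1⊕0⊕1⊕1⊕1⊕0⊕1⊕0⊕1⊕0⊕1⊕0⊕1⊕0⊕1 = 1
Overall=1, syndrome position=4 → single-bit error at position 4.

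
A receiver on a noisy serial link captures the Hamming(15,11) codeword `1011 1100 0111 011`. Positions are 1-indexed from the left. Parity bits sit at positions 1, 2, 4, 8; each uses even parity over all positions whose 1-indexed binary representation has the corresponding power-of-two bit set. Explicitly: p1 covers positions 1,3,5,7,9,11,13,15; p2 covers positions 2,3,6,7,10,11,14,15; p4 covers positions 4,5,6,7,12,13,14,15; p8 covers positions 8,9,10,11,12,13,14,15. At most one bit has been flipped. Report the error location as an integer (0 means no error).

9

s1: b1⊕b3⊕b5⊕b7⊕b9⊕b11⊕b13⊕b15 = 1⊕1⊕1⊕0⊕0⊕1⊕0⊕1 = 1
s2: b2⊕b3⊕b6⊕b7⊕b10⊕b11⊕b14⊕b15 = 0⊕1⊕1⊕0⊕1⊕1⊕1⊕1 = 0
s4: b4⊕b5⊕b6⊕b7⊕b12⊕b13⊕b14⊕b15 = 1⊕1⊕1⊕0⊕1⊕0⊕1⊕1 = 0
s8: b8⊕b9⊕b10⊕b11⊕b12⊕b13⊕b14⊕b15 = 0⊕0⊕1⊕1⊕1⊕0⊕1⊕1 = 1
Syndrome (s8...s1) = 1001 → position 9.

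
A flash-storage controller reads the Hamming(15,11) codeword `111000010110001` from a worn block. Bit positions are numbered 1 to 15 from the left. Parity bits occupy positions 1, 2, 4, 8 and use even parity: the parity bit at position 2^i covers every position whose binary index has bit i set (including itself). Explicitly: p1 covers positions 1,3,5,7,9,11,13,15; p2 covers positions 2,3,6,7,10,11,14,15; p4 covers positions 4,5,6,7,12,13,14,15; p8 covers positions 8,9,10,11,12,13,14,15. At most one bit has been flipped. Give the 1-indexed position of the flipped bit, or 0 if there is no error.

s1: b1⊕b3⊕b5⊕b7⊕b9⊕b11⊕b13⊕b15 = 1⊕1⊕0⊕0⊕0⊕1⊕0⊕1 = 0
s2: b2⊕b3⊕b6⊕b7⊕b10⊕b11⊕b14⊕b15 = 1⊕1⊕0⊕0⊕1⊕1⊕0⊕1 = 1
s4: b4⊕b5⊕b6⊕b7⊕b12⊕b13⊕b14⊕b15 = 0⊕0⊕0⊕0⊕0⊕0⊕0⊕1 = 1
s8: b8⊕b9⊕b10⊕b11⊕b12⊕b13⊕b14⊕b15 = 1⊕0⊕1⊕1⊕0⊕0⊕0⊕1 = 0
Syndrome (s8...s1) = 0110 → position 6.

6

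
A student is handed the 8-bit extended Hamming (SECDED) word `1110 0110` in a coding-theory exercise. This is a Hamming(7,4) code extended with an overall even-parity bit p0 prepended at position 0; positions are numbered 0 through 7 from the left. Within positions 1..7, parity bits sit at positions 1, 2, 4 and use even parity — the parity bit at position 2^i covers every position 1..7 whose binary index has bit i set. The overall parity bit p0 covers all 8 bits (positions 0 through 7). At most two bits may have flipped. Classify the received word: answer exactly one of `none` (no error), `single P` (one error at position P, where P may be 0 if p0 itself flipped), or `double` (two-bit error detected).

s1: b1⊕b3⊕b5⊕b7 = 1⊕0⊕1⊕0 = 0
s2: b2⊕b3⊕b6⊕b7 = 1⊕0⊕1⊕0 = 0
s4: b4⊕b5⊕b6⊕b7 = 0⊕1⊕1⊕0 = 0
Syndrome (s4...s1) = 000 → position 0 (no error).
Overall parity (XOR of all 8 bits, including p0): 1⊕1⊕1⊕0⊕0⊕1⊕1⊕0 = 1
Overall=1, syndrome position=0 → single-bit error at position 0.

single 0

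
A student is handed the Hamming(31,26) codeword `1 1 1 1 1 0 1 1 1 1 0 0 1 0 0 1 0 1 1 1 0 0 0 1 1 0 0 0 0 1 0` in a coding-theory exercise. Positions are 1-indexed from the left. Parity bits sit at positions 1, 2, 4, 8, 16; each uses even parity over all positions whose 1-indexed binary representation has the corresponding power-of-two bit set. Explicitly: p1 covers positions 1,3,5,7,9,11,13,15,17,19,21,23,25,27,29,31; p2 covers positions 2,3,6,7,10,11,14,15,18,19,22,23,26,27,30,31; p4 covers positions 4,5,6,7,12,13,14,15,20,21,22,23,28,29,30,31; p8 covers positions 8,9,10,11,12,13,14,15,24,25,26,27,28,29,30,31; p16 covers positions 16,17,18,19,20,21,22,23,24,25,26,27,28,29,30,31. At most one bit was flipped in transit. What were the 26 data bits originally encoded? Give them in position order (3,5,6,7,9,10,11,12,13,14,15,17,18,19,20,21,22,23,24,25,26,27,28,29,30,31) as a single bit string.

s1: b1⊕b3⊕b5⊕b7⊕b9⊕b11⊕b13⊕b15⊕b17⊕b19⊕b21⊕b23⊕b25⊕b27⊕b29⊕b31 = 1⊕1⊕1⊕1⊕1⊕0⊕1⊕0⊕0⊕1⊕0⊕0⊕1⊕0⊕0⊕0 = 0
s2: b2⊕b3⊕b6⊕b7⊕b10⊕b11⊕b14⊕b15⊕b18⊕b19⊕b22⊕b23⊕b26⊕b27⊕b30⊕b31 = 1⊕1⊕0⊕1⊕1⊕0⊕0⊕0⊕1⊕1⊕0⊕0⊕0⊕0⊕1⊕0 = 1
s4: b4⊕b5⊕b6⊕b7⊕b12⊕b13⊕b14⊕b15⊕b20⊕b21⊕b22⊕b23⊕b28⊕b29⊕b30⊕b31 = 1⊕1⊕0⊕1⊕0⊕1⊕0⊕0⊕1⊕0⊕0⊕0⊕0⊕0⊕1⊕0 = 0
s8: b8⊕b9⊕b10⊕b11⊕b12⊕b13⊕b14⊕b15⊕b24⊕b25⊕b26⊕b27⊕b28⊕b29⊕b30⊕b31 = 1⊕1⊕1⊕0⊕0⊕1⊕0⊕0⊕1⊕1⊕0⊕0⊕0⊕0⊕1⊕0 = 1
s16: b16⊕b17⊕b18⊕b19⊕b20⊕b21⊕b22⊕b23⊕b24⊕b25⊕b26⊕b27⊕b28⊕b29⊕b30⊕b31 = 1⊕0⊕1⊕1⊕1⊕0⊕0⊕0⊕1⊕1⊕0⊕0⊕0⊕0⊕1⊕0 = 1
Syndrome (s16...s1) = 11010 → position 26.
Flip bit 26: corrected codeword = 1111101111001001011100011100010
Data bits at positions 3,5,6,7,9,10,11,12,13,14,15,17,18,19,20,21,22,23,24,25,26,27,28,29,30,31: 11011100100011100011100010

11011100100011100011100010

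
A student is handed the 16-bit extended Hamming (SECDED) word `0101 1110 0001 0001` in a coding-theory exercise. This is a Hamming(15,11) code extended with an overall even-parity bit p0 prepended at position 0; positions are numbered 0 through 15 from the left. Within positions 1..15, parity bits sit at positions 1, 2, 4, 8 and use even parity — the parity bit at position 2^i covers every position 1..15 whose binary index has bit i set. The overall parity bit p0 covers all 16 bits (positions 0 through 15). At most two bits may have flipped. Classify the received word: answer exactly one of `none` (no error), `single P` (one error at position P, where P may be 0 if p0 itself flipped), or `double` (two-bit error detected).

single 1

s1: b1⊕b3⊕b5⊕b7⊕b9⊕b11⊕b13⊕b15 = 1⊕1⊕1⊕0⊕0⊕1⊕0⊕1 = 1
s2: b2⊕b3⊕b6⊕b7⊕b10⊕b11⊕b14⊕b15 = 0⊕1⊕1⊕0⊕0⊕1⊕0⊕1 = 0
s4: b4⊕b5⊕b6⊕b7⊕b12⊕b13⊕b14⊕b15 = 1⊕1⊕1⊕0⊕0⊕0⊕0⊕1 = 0
s8: b8⊕b9⊕b10⊕b11⊕b12⊕b13⊕b14⊕b15 = 0⊕0⊕0⊕1⊕0⊕0⊕0⊕1 = 0
Syndrome (s8...s1) = 0001 → position 1.
Overall parity (XOR of all 16 bits, including p0): 0⊕1⊕0⊕1⊕1⊕1⊕1⊕0⊕0⊕0⊕0⊕1⊕0⊕0⊕0⊕1 = 1
Overall=1, syndrome position=1 → single-bit error at position 1.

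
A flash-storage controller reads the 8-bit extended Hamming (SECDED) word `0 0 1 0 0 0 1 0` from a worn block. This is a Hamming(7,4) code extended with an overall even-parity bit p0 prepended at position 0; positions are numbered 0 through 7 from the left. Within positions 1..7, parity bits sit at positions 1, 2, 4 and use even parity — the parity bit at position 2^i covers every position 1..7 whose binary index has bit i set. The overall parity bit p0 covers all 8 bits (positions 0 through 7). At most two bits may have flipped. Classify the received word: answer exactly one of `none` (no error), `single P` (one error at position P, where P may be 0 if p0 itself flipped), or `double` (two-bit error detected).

s1: b1⊕b3⊕b5⊕b7 = 0⊕0⊕0⊕0 = 0
s2: b2⊕b3⊕b6⊕b7 = 1⊕0⊕1⊕0 = 0
s4: b4⊕b5⊕b6⊕b7 = 0⊕0⊕1⊕0 = 1
Syndrome (s4...s1) = 100 → position 4.
Overall parity (XOR of all 8 bits, including p0): 0⊕0⊕1⊕0⊕0⊕0⊕1⊕0 = 0
Overall=0, syndrome position=4 → double-bit error detected (uncorrectable).

double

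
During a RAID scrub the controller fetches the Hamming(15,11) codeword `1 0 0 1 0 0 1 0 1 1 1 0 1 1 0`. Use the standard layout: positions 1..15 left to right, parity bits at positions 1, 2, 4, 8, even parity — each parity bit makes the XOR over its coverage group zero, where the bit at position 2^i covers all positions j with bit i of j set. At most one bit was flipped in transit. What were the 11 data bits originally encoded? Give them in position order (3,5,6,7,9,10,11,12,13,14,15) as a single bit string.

s1: b1⊕b3⊕b5⊕b7⊕b9⊕b11⊕b13⊕b15 = 1⊕0⊕0⊕1⊕1⊕1⊕1⊕0 = 1
s2: b2⊕b3⊕b6⊕b7⊕b10⊕b11⊕b14⊕b15 = 0⊕0⊕0⊕1⊕1⊕1⊕1⊕0 = 0
s4: b4⊕b5⊕b6⊕b7⊕b12⊕b13⊕b14⊕b15 = 1⊕0⊕0⊕1⊕0⊕1⊕1⊕0 = 0
s8: b8⊕b9⊕b10⊕b11⊕b12⊕b13⊕b14⊕b15 = 0⊕1⊕1⊕1⊕0⊕1⊕1⊕0 = 1
Syndrome (s8...s1) = 1001 → position 9.
Flip bit 9: corrected codeword = 100100100110110
Data bits at positions 3,5,6,7,9,10,11,12,13,14,15: 00010110110

00010110110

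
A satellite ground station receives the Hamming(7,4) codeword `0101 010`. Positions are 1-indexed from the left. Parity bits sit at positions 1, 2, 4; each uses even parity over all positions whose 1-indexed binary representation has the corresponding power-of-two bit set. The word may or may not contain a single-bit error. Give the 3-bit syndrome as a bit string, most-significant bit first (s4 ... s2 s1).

s1: b1⊕b3⊕b5⊕b7 = 0⊕0⊕0⊕0 = 0
s2: b2⊕b3⊕b6⊕b7 = 1⊕0⊕1⊕0 = 0
s4: b4⊕b5⊕b6⊕b7 = 1⊕0⊕1⊕0 = 0
Syndrome (s4...s1) = 000 → position 0 (no error).

000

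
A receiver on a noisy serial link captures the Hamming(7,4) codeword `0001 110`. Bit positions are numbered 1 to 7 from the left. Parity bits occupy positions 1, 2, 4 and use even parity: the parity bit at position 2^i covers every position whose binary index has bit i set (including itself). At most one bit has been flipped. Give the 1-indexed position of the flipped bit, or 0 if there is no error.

7

s1: b1⊕b3⊕b5⊕b7 = 0⊕0⊕1⊕0 = 1
s2: b2⊕b3⊕b6⊕b7 = 0⊕0⊕1⊕0 = 1
s4: b4⊕b5⊕b6⊕b7 = 1⊕1⊕1⊕0 = 1
Syndrome (s4...s1) = 111 → position 7.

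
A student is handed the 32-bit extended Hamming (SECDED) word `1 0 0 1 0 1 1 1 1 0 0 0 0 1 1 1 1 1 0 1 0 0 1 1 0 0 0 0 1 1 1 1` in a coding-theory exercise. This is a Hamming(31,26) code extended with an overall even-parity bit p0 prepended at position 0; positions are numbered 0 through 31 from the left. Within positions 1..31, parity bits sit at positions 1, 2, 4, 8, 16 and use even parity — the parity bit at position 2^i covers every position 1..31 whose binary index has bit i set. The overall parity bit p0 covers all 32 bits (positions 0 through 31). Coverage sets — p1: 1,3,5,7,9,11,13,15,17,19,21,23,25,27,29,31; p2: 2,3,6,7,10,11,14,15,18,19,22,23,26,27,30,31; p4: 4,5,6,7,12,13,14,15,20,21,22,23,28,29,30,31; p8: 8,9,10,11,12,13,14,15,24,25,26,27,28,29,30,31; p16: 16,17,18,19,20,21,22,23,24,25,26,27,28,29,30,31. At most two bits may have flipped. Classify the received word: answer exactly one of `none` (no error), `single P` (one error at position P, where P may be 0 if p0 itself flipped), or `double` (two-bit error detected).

double

s1: b1⊕b3⊕b5⊕b7⊕b9⊕b11⊕b13⊕b15⊕b17⊕b19⊕b21⊕b23⊕b25⊕b27⊕b29⊕b31 = 0⊕1⊕1⊕1⊕0⊕0⊕1⊕1⊕1⊕1⊕0⊕1⊕0⊕0⊕1⊕1 = 0
s2: b2⊕b3⊕b6⊕b7⊕b10⊕b11⊕b14⊕b15⊕b18⊕b19⊕b22⊕b23⊕b26⊕b27⊕b30⊕b31 = 0⊕1⊕1⊕1⊕0⊕0⊕1⊕1⊕0⊕1⊕1⊕1⊕0⊕0⊕1⊕1 = 0
s4: b4⊕b5⊕b6⊕b7⊕b12⊕b13⊕b14⊕b15⊕b20⊕b21⊕b22⊕b23⊕b28⊕b29⊕b30⊕b31 = 0⊕1⊕1⊕1⊕0⊕1⊕1⊕1⊕0⊕0⊕1⊕1⊕1⊕1⊕1⊕1 = 0
s8: b8⊕b9⊕b10⊕b11⊕b12⊕b13⊕b14⊕b15⊕b24⊕b25⊕b26⊕b27⊕b28⊕b29⊕b30⊕b31 = 1⊕0⊕0⊕0⊕0⊕1⊕1⊕1⊕0⊕0⊕0⊕0⊕1⊕1⊕1⊕1 = 0
s16: b16⊕b17⊕b18⊕b19⊕b20⊕b21⊕b22⊕b23⊕b24⊕b25⊕b26⊕b27⊕b28⊕b29⊕b30⊕b31 = 1⊕1⊕0⊕1⊕0⊕0⊕1⊕1⊕0⊕0⊕0⊕0⊕1⊕1⊕1⊕1 = 1
Syndrome (s16...s1) = 10000 → position 16.
Overall parity (XOR of all 32 bits, including p0): 1⊕0⊕0⊕1⊕0⊕1⊕1⊕1⊕1⊕0⊕0⊕0⊕0⊕1⊕1⊕1⊕1⊕1⊕0⊕1⊕0⊕0⊕1⊕1⊕0⊕0⊕0⊕0⊕1⊕1⊕1⊕1 = 0
Overall=0, syndrome position=16 → double-bit error detected (uncorrectable).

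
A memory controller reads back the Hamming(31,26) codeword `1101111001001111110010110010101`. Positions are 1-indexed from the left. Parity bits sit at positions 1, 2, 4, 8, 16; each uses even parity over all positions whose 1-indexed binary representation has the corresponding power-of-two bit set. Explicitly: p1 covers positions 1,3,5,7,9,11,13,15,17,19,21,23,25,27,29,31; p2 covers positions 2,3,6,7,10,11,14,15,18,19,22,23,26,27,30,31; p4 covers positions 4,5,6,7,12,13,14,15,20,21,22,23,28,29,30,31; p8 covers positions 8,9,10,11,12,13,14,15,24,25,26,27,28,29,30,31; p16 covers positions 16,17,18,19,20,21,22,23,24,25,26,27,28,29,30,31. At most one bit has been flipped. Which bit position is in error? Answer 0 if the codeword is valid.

s1: b1⊕b3⊕b5⊕b7⊕b9⊕b11⊕b13⊕b15⊕b17⊕b19⊕b21⊕b23⊕b25⊕b27⊕b29⊕b31 = 1⊕0⊕1⊕1⊕0⊕0⊕1⊕1⊕1⊕0⊕1⊕1⊕0⊕1⊕1⊕1 = 1
s2: b2⊕b3⊕b6⊕b7⊕b10⊕b11⊕b14⊕b15⊕b18⊕b19⊕b22⊕b23⊕b26⊕b27⊕b30⊕b31 = 1⊕0⊕1⊕1⊕1⊕0⊕1⊕1⊕1⊕0⊕0⊕1⊕0⊕1⊕0⊕1 = 0
s4: b4⊕b5⊕b6⊕b7⊕b12⊕b13⊕b14⊕b15⊕b20⊕b21⊕b22⊕b23⊕b28⊕b29⊕b30⊕b31 = 1⊕1⊕1⊕1⊕0⊕1⊕1⊕1⊕0⊕1⊕0⊕1⊕0⊕1⊕0⊕1 = 1
s8: b8⊕b9⊕b10⊕b11⊕b12⊕b13⊕b14⊕b15⊕b24⊕b25⊕b26⊕b27⊕b28⊕b29⊕b30⊕b31 = 0⊕0⊕1⊕0⊕0⊕1⊕1⊕1⊕1⊕0⊕0⊕1⊕0⊕1⊕0⊕1 = 0
s16: b16⊕b17⊕b18⊕b19⊕b20⊕b21⊕b22⊕b23⊕b24⊕b25⊕b26⊕b27⊕b28⊕b29⊕b30⊕b31 = 1⊕1⊕1⊕0⊕0⊕1⊕0⊕1⊕1⊕0⊕0⊕1⊕0⊕1⊕0⊕1 = 1
Syndrome (s16...s1) = 10101 → position 21.

21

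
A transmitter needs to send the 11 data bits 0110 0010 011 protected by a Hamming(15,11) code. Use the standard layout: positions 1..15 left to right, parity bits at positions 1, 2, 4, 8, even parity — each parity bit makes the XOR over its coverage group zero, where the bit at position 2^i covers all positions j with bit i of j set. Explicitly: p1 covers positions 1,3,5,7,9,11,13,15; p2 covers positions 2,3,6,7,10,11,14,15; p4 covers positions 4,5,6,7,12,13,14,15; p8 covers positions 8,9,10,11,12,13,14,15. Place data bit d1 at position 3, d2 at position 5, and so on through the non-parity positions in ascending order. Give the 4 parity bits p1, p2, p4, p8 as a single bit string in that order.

Place data bits at non-power-of-two positions: b3=0, b5=1, b6=1, b7=0, b9=0, b10=0, b11=1, b12=0, b13=0, b14=1, b15=1.
p1 = XOR of data positions {3,5,7,9,11,13,15} = 0⊕1⊕0⊕0⊕1⊕0⊕1 = 1
p2 = XOR of data positions {3,6,7,10,11,14,15} = 0⊕1⊕0⊕0⊕1⊕1⊕1 = 0
p4 = XOR of data positions {5,6,7,12,13,14,15} = 1⊕1⊕0⊕0⊕0⊕1⊕1 = 0
p8 = XOR of data positions {9,10,11,12,13,14,15} = 0⊕0⊕1⊕0⊕0⊕1⊕1 = 1
Parity bits p1,p2,p4,p8 = 1001

1001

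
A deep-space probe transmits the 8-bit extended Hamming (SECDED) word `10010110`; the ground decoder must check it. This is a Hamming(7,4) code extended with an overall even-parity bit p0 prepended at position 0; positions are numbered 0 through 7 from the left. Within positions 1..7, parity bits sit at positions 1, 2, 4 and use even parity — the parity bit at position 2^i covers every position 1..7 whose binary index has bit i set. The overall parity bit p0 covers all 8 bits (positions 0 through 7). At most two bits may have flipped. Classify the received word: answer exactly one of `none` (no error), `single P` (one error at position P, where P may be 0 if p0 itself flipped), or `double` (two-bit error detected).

none

s1: b1⊕b3⊕b5⊕b7 = 0⊕1⊕1⊕0 = 0
s2: b2⊕b3⊕b6⊕b7 = 0⊕1⊕1⊕0 = 0
s4: b4⊕b5⊕b6⊕b7 = 0⊕1⊕1⊕0 = 0
Syndrome (s4...s1) = 000 → position 0 (no error).
Overall parity (XOR of all 8 bits, including p0): 1⊕0⊕0⊕1⊕0⊕1⊕1⊕0 = 0
Overall=0, syndrome position=0 → no error.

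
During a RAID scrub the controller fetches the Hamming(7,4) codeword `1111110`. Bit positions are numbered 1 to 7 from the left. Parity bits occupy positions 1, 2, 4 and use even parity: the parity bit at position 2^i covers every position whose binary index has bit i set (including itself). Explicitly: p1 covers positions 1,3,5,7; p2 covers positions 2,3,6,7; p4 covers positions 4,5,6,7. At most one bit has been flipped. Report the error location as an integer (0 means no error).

7

s1: b1⊕b3⊕b5⊕b7 = 1⊕1⊕1⊕0 = 1
s2: b2⊕b3⊕b6⊕b7 = 1⊕1⊕1⊕0 = 1
s4: b4⊕b5⊕b6⊕b7 = 1⊕1⊕1⊕0 = 1
Syndrome (s4...s1) = 111 → position 7.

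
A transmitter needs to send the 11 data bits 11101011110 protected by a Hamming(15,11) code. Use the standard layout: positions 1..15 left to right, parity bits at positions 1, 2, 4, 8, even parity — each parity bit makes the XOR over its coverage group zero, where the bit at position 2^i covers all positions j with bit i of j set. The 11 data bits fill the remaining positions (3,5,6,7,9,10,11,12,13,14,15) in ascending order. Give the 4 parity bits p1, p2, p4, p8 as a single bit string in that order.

1011

Place data bits at non-power-of-two positions: b3=1, b5=1, b6=1, b7=0, b9=1, b10=0, b11=1, b12=1, b13=1, b14=1, b15=0.
p1 = XOR of data positions {3,5,7,9,11,13,15} = 1⊕1⊕0⊕1⊕1⊕1⊕0 = 1
p2 = XOR of data positions {3,6,7,10,11,14,15} = 1⊕1⊕0⊕0⊕1⊕1⊕0 = 0
p4 = XOR of data positions {5,6,7,12,13,14,15} = 1⊕1⊕0⊕1⊕1⊕1⊕0 = 1
p8 = XOR of data positions {9,10,11,12,13,14,15} = 1⊕0⊕1⊕1⊕1⊕1⊕0 = 1
Parity bits p1,p2,p4,p8 = 1011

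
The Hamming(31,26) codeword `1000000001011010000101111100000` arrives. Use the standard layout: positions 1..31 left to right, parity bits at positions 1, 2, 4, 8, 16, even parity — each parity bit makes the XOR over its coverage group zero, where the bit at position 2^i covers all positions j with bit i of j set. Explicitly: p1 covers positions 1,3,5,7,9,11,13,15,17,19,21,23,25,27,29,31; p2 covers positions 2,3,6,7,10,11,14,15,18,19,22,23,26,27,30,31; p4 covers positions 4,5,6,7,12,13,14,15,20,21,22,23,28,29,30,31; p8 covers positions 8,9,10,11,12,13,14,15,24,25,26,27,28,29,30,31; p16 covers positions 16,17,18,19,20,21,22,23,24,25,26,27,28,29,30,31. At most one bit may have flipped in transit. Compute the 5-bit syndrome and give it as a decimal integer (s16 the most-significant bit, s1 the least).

s1: b1⊕b3⊕b5⊕b7⊕b9⊕b11⊕b13⊕b15⊕b17⊕b19⊕b21⊕b23⊕b25⊕b27⊕b29⊕b31 = 1⊕0⊕0⊕0⊕0⊕0⊕1⊕1⊕0⊕0⊕0⊕1⊕1⊕0⊕0⊕0 = 1
s2: b2⊕b3⊕b6⊕b7⊕b10⊕b11⊕b14⊕b15⊕b18⊕b19⊕b22⊕b23⊕b26⊕b27⊕b30⊕b31 = 0⊕0⊕0⊕0⊕1⊕0⊕0⊕1⊕0⊕0⊕1⊕1⊕1⊕0⊕0⊕0 = 1
s4: b4⊕b5⊕b6⊕b7⊕b12⊕b13⊕b14⊕b15⊕b20⊕b21⊕b22⊕b23⊕b28⊕b29⊕b30⊕b31 = 0⊕0⊕0⊕0⊕1⊕1⊕0⊕1⊕1⊕0⊕1⊕1⊕0⊕0⊕0⊕0 = 0
s8: b8⊕b9⊕b10⊕b11⊕b12⊕b13⊕b14⊕b15⊕b24⊕b25⊕b26⊕b27⊕b28⊕b29⊕b30⊕b31 = 0⊕0⊕1⊕0⊕1⊕1⊕0⊕1⊕1⊕1⊕1⊕0⊕0⊕0⊕0⊕0 = 1
s16: b16⊕b17⊕b18⊕b19⊕b20⊕b21⊕b22⊕b23⊕b24⊕b25⊕b26⊕b27⊕b28⊕b29⊕b30⊕b31 = 0⊕0⊕0⊕0⊕1⊕0⊕1⊕1⊕1⊕1⊕1⊕0⊕0⊕0⊕0⊕0 = 0
Syndrome (s16...s1) = 01011 → position 11.

11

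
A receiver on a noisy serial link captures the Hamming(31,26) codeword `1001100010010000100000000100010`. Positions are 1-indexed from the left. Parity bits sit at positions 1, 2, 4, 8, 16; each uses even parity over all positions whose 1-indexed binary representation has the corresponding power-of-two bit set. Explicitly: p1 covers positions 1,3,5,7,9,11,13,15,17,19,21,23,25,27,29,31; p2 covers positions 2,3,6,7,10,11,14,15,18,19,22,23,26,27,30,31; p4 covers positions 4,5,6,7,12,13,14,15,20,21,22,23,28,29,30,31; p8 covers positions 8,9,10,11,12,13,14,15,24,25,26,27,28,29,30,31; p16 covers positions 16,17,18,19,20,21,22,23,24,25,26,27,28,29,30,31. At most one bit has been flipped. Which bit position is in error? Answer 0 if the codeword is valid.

16

s1: b1⊕b3⊕b5⊕b7⊕b9⊕b11⊕b13⊕b15⊕b17⊕b19⊕b21⊕b23⊕b25⊕b27⊕b29⊕b31 = 1⊕0⊕1⊕0⊕1⊕0⊕0⊕0⊕1⊕0⊕0⊕0⊕0⊕0⊕0⊕0 = 0
s2: b2⊕b3⊕b6⊕b7⊕b10⊕b11⊕b14⊕b15⊕b18⊕b19⊕b22⊕b23⊕b26⊕b27⊕b30⊕b31 = 0⊕0⊕0⊕0⊕0⊕0⊕0⊕0⊕0⊕0⊕0⊕0⊕1⊕0⊕1⊕0 = 0
s4: b4⊕b5⊕b6⊕b7⊕b12⊕b13⊕b14⊕b15⊕b20⊕b21⊕b22⊕b23⊕b28⊕b29⊕b30⊕b31 = 1⊕1⊕0⊕0⊕1⊕0⊕0⊕0⊕0⊕0⊕0⊕0⊕0⊕0⊕1⊕0 = 0
s8: b8⊕b9⊕b10⊕b11⊕b12⊕b13⊕b14⊕b15⊕b24⊕b25⊕b26⊕b27⊕b28⊕b29⊕b30⊕b31 = 0⊕1⊕0⊕0⊕1⊕0⊕0⊕0⊕0⊕0⊕1⊕0⊕0⊕0⊕1⊕0 = 0
s16: b16⊕b17⊕b18⊕b19⊕b20⊕b21⊕b22⊕b23⊕b24⊕b25⊕b26⊕b27⊕b28⊕b29⊕b30⊕b31 = 0⊕1⊕0⊕0⊕0⊕0⊕0⊕0⊕0⊕0⊕1⊕0⊕0⊕0⊕1⊕0 = 1
Syndrome (s16...s1) = 10000 → position 16.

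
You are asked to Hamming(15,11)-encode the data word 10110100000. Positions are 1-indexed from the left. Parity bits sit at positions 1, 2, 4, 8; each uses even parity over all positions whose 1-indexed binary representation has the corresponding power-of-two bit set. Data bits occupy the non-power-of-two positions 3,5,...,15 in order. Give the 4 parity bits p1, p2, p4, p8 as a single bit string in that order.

Place data bits at non-power-of-two positions: b3=1, b5=0, b6=1, b7=1, b9=0, b10=1, b11=0, b12=0, b13=0, b14=0, b15=0.
p1 = XOR of data positions {3,5,7,9,11,13,15} = 1⊕0⊕1⊕0⊕0⊕0⊕0 = 0
p2 = XOR of data positions {3,6,7,10,11,14,15} = 1⊕1⊕1⊕1⊕0⊕0⊕0 = 0
p4 = XOR of data positions {5,6,7,12,13,14,15} = 0⊕1⊕1⊕0⊕0⊕0⊕0 = 0
p8 = XOR of data positions {9,10,11,12,13,14,15} = 0⊕1⊕0⊕0⊕0⊕0⊕0 = 1
Parity bits p1,p2,p4,p8 = 0001

0001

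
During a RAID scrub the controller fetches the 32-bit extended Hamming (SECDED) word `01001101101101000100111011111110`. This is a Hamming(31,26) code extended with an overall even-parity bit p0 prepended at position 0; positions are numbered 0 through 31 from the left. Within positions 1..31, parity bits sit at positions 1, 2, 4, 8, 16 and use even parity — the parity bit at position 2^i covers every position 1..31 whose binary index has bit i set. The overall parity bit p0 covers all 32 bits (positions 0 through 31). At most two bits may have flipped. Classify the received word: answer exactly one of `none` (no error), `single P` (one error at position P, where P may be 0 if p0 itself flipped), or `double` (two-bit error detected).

s1: b1⊕b3⊕b5⊕b7⊕b9⊕b11⊕b13⊕b15⊕b17⊕b19⊕b21⊕b23⊕b25⊕b27⊕b29⊕b31 = 1⊕0⊕1⊕1⊕0⊕1⊕1⊕0⊕1⊕0⊕1⊕0⊕1⊕1⊕1⊕0 = 0
s2: b2⊕b3⊕b6⊕b7⊕b10⊕b11⊕b14⊕b15⊕b18⊕b19⊕b22⊕b23⊕b26⊕b27⊕b30⊕b31 = 0⊕0⊕0⊕1⊕1⊕1⊕0⊕0⊕0⊕0⊕1⊕0⊕1⊕1⊕1⊕0 = 1
s4: b4⊕b5⊕b6⊕b7⊕b12⊕b13⊕b14⊕b15⊕b20⊕b21⊕b22⊕b23⊕b28⊕b29⊕b30⊕b31 = 1⊕1⊕0⊕1⊕0⊕1⊕0⊕0⊕1⊕1⊕1⊕0⊕1⊕1⊕1⊕0 = 0
s8: b8⊕b9⊕b10⊕b11⊕b12⊕b13⊕b14⊕b15⊕b24⊕b25⊕b26⊕b27⊕b28⊕b29⊕b30⊕b31 = 1⊕0⊕1⊕1⊕0⊕1⊕0⊕0⊕1⊕1⊕1⊕1⊕1⊕1⊕1⊕0 = 1
s16: b16⊕b17⊕b18⊕b19⊕b20⊕b21⊕b22⊕b23⊕b24⊕b25⊕b26⊕b27⊕b28⊕b29⊕b30⊕b31 = 0⊕1⊕0⊕0⊕1⊕1⊕1⊕0⊕1⊕1⊕1⊕1⊕1⊕1⊕1⊕0 = 1
Syndrome (s16...s1) = 11010 → position 26.
Overall parity (XOR of all 32 bits, including p0): 0⊕1⊕0⊕0⊕1⊕1⊕0⊕1⊕1⊕0⊕1⊕1⊕0⊕1⊕0⊕0⊕0⊕1⊕0⊕0⊕1⊕1⊕1⊕0⊕1⊕1⊕1⊕1⊕1⊕1⊕1⊕0 = 1
Overall=1, syndrome position=26 → single-bit error at position 26.

single 26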